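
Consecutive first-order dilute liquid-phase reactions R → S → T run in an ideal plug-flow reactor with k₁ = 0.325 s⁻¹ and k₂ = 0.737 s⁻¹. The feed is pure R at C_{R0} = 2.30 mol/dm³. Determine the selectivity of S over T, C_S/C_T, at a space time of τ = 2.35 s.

0.745

Solving the coupled first-order balances gives C_S(τ) = [k₁/(k₂−k₁)]·C_{R0}·(e^(−k₁τ) − e^(−k₂τ)).
e^(−k₁τ) = e^(−0.325×2.35) = e^(−0.7638) = 0.4659; e^(−k₂τ) = e^(−1.732) = 0.1769.
C_S = 0.325×2.30/(0.737−0.325) × (0.4659−0.1769) = 1.814×0.2890 = 0.5243 mol/dm³.
C_R = C_{R0}e^(−k₁τ) = 1.072 mol/dm³, so C_T = C_{R0}−C_R−C_S = 0.7041 mol/dm³; C_S/C_T = 0.745.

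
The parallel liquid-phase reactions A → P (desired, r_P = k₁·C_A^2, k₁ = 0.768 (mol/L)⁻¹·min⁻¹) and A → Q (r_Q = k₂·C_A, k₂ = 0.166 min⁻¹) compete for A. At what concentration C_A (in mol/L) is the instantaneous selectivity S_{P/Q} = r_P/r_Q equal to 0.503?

0.109 mol/L

S_{P/Q} = (k₁/k₂)·C_A ⇒ C_A = S·k₂/k₁.
= 0.503×0.166/0.768 = 0.109 mol/L.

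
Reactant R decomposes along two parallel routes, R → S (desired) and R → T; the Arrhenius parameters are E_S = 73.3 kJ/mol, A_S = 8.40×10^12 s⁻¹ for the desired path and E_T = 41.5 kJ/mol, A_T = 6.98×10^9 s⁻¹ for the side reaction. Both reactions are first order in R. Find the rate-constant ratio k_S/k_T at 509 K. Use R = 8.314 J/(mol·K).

With equal orders, S_{S/T} = k_S/k_T = (A_S/A_T)·exp[(E_T−E_S)/(RT)].
(E_T−E_S)/(RT) = (41.5−73.3)×10³/(8.314×509) = -31800/4232 = -7.514.
k_S/k_T = (8.40×10^12/6.98×10^9)·exp(-7.514) = 1203 × 5.451×10^-4 = 0.656.

0.656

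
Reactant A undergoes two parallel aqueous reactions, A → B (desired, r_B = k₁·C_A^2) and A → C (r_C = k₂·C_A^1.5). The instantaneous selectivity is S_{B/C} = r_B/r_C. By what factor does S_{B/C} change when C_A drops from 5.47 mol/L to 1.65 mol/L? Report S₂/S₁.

S_{B/C} = (k₁/k₂)·C_A^0.5, so S₂/S₁ = (C_{A,2}/C_{A,1})^0.5.
= (1.65/5.47)^0.5 = (0.3016)^0.5 = 0.549.
Selectivity toward B falls as C_A falls — high-concentration operation is favoured.

0.549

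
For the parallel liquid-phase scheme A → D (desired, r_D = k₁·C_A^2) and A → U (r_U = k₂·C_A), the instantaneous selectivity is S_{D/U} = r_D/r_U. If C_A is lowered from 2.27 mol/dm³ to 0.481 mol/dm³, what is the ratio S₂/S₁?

0.212

S_{D/U} = (k₁/k₂)·C_A, so S₂/S₁ = (C_{A,2}/C_{A,1}).
= 0.481/2.27 = 0.212.
Selectivity toward D falls as C_A falls — high-concentration operation is favoured.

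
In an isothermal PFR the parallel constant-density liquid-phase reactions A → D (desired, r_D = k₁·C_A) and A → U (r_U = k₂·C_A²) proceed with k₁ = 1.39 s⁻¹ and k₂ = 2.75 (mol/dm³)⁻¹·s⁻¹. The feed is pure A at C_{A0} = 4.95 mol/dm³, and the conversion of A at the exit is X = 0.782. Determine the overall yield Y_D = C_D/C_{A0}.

0.126

C_A = C_{A0}(1−X) = 1.079 mol/dm³.
Along a PFR/batch, dC_D/dC_A = −r_D/(r_D+r_U) = −k₁/(k₁+k₂·C_A).
Integrating from C_{A0} to C_A: C_D = (1.39/2.75)·ln[(1.39+2.75·4.95)/(1.39+2.75·1.08)] = 0.5055·ln(15.00/4.358) = 0.6249 mol/dm³.
Y_D = C_D/C_{A0} = 0.6249/4.95 = 0.126.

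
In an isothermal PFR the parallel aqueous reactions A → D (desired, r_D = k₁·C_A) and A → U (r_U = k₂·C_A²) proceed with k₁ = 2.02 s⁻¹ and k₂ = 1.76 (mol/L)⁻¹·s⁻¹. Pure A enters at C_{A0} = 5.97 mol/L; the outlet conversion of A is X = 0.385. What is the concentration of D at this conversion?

C_A = C_{A0}(1−X) = 3.672 mol/L.
Along a PFR/batch, dC_D/dC_A = −r_D/(r_D+r_U) = −k₁/(k₁+k₂·C_A).
Integrating from C_{A0} to C_A: C_D = (2.02/1.76)·ln[(2.02+1.76·5.97)/(2.02+1.76·3.67)] = 1.148·ln(12.53/8.482) = 0.4476 mol/L.

0.448 mol/L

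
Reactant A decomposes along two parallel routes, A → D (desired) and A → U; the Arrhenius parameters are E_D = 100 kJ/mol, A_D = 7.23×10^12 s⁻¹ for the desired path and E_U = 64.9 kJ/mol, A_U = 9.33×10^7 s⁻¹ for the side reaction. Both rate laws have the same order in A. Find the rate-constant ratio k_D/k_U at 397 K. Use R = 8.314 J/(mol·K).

1.87

k_D/k_U = (A_D/A_U)·exp[−(E_D−E_U)/(RT)] = (A_D/A_U)·exp[(E_U−E_D)/(RT)].
(E_U−E_D)/(RT) = (64.9−100)×10³/(8.314×397) = -35100/3301 = -10.63.
k_D/k_U = (7.23×10^12/9.33×10^7)·exp(-10.63) = 77492 × 2.408×10^-5 = 1.87.
Since E_D > E_U, raising the temperature improves selectivity toward D.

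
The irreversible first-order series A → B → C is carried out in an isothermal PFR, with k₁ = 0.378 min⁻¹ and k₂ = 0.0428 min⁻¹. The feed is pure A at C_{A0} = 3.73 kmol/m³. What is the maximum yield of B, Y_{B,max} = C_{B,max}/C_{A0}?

0.757

Evaluating C_B at τ_opt = ln(k₂/k₁)/(k₂−k₁) gives C_{B,max}/C_{A0} = (k₁/k₂)^[k₂/(k₂−k₁)].
= (0.378/0.0428)^(0.0428/(0.0428−0.378)) = (8.832)^(-0.1277) = 0.7572.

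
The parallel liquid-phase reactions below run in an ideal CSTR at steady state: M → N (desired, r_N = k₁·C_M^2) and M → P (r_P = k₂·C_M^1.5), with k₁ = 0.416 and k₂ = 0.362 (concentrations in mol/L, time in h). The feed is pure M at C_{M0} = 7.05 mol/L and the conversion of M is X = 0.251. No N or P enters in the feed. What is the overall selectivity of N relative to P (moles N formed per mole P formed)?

2.64

Exit C_M = C_{M0}(1−X) = 7.05×0.749 = 5.280 mol/L.
A CSTR operates uniformly at the exit composition, giving r_N = 11.60 and r_P = 4.393 (each k·C_M^n at C_M = 5.280).
Overall selectivity = C_N/C_P = r_Nτ/(r_Pτ) = r_N/r_P = 2.64.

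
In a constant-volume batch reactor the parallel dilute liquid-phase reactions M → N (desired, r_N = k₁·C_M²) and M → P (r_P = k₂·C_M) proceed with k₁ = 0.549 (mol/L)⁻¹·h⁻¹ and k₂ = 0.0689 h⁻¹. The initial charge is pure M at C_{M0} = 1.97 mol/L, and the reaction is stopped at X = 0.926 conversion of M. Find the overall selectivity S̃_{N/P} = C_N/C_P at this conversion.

6.11

C_M = C_{M0}(1−X) = 0.1458 mol/L.
Along a PFR/batch, dC_P/dC_M = −r_P/(r_N+r_P) = −k₂/(k₂+k₁·C_M).
Integrating from C_{M0} to C_M: C_P = (0.0689/0.549)·ln[(0.0689+0.549·1.97)/(0.0689+0.549·0.146)] = 0.1255·ln(1.150/0.1489) = 0.2566 mol/L.
Then C_N = (C_{M0}−C_M) − C_P = 1.824 − 0.2566 = 1.568 mol/L.
S̃_{N/P} = C_N/C_P = 1.568/0.2566 = 6.11.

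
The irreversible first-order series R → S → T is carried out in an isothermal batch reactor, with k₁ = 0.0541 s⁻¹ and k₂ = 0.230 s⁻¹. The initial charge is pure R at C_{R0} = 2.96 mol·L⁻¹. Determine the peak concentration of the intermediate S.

0.446 mol·L⁻¹

Evaluating C_S at t_opt = ln(k₂/k₁)/(k₂−k₁) gives C_{S,max}/C_{R0} = (k₁/k₂)^[k₂/(k₂−k₁)].
= (0.0541/0.230)^(0.230/(0.230−0.0541)) = (0.2352)^(1.308) = 0.1507.
C_{S,max} = 0.1507×2.96 = 0.446 mol·L⁻¹.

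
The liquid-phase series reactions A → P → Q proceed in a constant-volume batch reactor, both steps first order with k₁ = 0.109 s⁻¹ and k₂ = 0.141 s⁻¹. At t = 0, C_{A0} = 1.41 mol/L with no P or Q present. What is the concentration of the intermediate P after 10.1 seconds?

Solving the coupled first-order balances gives C_P(t) = [k₁/(k₂−k₁)]·C_{A0}·(e^(−k₁t) − e^(−k₂t)).
e^(−k₁t) = e^(−0.109×10.1) = e^(−1.101) = 0.3326; e^(−k₂t) = e^(−1.424) = 0.2407.
C_P = 0.109×1.41/(0.141−0.109) × (0.3326−0.2407) = 4.803×0.09185 = 0.4411 mol/L.

0.441 mol/L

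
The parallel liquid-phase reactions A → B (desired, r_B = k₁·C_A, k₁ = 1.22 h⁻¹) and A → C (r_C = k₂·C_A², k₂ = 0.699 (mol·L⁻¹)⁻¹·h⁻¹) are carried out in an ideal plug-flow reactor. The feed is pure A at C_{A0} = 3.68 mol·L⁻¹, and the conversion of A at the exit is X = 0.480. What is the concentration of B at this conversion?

0.688 mol·L⁻¹

C_A = C_{A0}(1−X) = 1.914 mol·L⁻¹.
Along a PFR/batch, dC_B/dC_A = −r_B/(r_B+r_C) = −k₁/(k₁+k₂·C_A).
Integrating from C_{A0} to C_A: C_B = (1.22/0.699)·ln[(1.22+0.699·3.68)/(1.22+0.699·1.91)] = 1.745·ln(3.792/2.558) = 0.6875 mol·L⁻¹.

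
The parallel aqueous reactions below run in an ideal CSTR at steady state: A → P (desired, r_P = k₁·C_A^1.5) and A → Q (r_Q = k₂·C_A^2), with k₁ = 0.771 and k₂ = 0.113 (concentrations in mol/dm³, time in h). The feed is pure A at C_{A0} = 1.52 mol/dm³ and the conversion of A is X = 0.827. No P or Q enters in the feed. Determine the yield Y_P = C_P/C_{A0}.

0.769

Exit C_A = C_{A0}(1−X) = 1.52×0.173 = 0.2630 mol/dm³.
Rates in a CSTR are evaluated at the outlet concentration: r_P = 0.771×0.2630^1.5 = 0.1040, r_Q = 0.113×0.2630^2 = 0.007814.
Fraction of consumed A going to P: r_P/(r_P+r_Q) = 0.9301.
C_P = 0.9301·C_{A0}·X = 0.9301×1.52×0.827 = 1.17 mol/dm³; Y_P = C_P/C_{A0} = 0.769.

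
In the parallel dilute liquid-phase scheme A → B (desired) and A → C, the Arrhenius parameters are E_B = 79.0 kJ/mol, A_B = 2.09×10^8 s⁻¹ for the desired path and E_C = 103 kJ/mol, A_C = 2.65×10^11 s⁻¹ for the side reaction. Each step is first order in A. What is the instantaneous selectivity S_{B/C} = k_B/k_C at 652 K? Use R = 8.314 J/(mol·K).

0.0660

Since both paths have the same order in A, the concentration cancels and S_{B/C} = k_B/k_C = (A_B/A_C)·exp[(E_C−E_B)/(RT)].
(E_C−E_B)/(RT) = (103−79.0)×10³/(8.314×652) = 24000/5421 = 4.427.
k_B/k_C = (2.09×10^8/2.65×10^11)·exp(4.427) = 7.887×10^-4 × 83.72 = 0.0660.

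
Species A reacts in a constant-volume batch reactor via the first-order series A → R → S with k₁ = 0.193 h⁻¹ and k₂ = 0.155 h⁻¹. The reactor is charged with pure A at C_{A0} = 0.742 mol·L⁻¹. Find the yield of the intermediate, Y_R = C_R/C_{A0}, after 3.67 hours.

Solving the coupled first-order balances gives C_R(t) = [k₁/(k₂−k₁)]·C_{A0}·(e^(−k₁t) − e^(−k₂t)).
e^(−k₁t) = e^(−0.193×3.67) = e^(−0.7083) = 0.4925; e^(−k₂t) = e^(−0.5688) = 0.5662.
C_R = 0.193×0.742/(0.155−0.193) × (0.4925−0.5662) = (-3.769)×(-0.07370) = 0.2777 mol·L⁻¹.
Y_R = C_R/C_{A0} = 0.2777/0.742 = 0.374.

0.374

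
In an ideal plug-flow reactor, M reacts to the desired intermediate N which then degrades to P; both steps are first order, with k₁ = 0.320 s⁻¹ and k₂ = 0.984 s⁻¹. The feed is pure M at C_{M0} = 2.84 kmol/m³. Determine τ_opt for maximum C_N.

Setting dC_N/dτ = 0 gives τ_opt = ln(k₂/k₁)/(k₂−k₁).
= ln(0.984/0.320)/(0.984−0.320) = ln(3.075)/0.6640 = 1.123/0.6640 = 1.69 s.

1.69 s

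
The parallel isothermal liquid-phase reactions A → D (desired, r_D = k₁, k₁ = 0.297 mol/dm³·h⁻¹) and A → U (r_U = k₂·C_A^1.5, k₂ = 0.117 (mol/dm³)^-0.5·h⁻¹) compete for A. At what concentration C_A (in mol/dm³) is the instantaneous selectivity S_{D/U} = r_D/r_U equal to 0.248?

4.71 mol/dm³

S_{D/U} = (k₁/k₂)·C_A^-1.5 ⇒ C_A = (S·k₂/k₁)^(1/(-1.5)).
= (0.248×0.117/0.297)^(-0.6667) = (0.09770)^(-0.6667) = 4.71 mol/dm³.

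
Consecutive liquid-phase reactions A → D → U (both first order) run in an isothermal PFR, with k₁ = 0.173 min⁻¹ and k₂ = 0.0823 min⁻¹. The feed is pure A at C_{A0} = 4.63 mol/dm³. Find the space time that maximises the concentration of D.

The intermediate peaks when r₁ = r₂, i.e. k₁e^(−k₁τ) = k₂e^(−k₂τ), giving τ_opt = ln(k₂/k₁)/(k₂−k₁).
= ln(0.0823/0.173)/(0.0823−0.173) = ln(0.4757)/-0.09070 = -0.7429/-0.09070 = 8.19 min.

8.19 min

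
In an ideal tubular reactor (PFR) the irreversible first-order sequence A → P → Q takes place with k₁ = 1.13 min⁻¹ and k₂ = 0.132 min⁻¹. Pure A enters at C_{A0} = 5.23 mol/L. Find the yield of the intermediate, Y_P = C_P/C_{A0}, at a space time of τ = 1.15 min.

Solving the coupled first-order balances gives C_P(τ) = [k₁/(k₂−k₁)]·C_{A0}·(e^(−k₁τ) − e^(−k₂τ)).
e^(−k₁τ) = e^(−1.13×1.15) = e^(−1.299) = 0.2727; e^(−k₂τ) = e^(−0.1518) = 0.8592.
C_P = 1.13×5.23/(0.132−1.13) × (0.2727−0.8592) = (-5.922)×(-0.5865) = 3.473 mol/L.
Y_P = C_P/C_{A0} = 3.473/5.23 = 0.664.

0.664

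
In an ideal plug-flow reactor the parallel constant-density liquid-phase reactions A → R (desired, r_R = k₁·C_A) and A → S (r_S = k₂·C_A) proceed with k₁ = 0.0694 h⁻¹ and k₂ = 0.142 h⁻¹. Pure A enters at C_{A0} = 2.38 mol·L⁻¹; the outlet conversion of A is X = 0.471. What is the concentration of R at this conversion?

0.368 mol·L⁻¹

C_A = C_{A0}(1−X) = 1.259 mol·L⁻¹.
Both paths are first order in A, so the instantaneous fraction to R is constant: dC_R/d(−C_A) = k₁/(k₁+k₂) = 0.3283.
C_R = 0.3283·(C_{A0}−C_A) = 0.3283×1.121 = 0.368 mol·L⁻¹.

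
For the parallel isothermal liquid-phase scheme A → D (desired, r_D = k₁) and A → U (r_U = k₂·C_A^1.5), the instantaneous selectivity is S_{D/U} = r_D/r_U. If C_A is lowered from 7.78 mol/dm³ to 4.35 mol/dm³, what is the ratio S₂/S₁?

2.39

S_{D/U} = (k₁/k₂)·C_A^-1.5, so S₂/S₁ = (C_{A,2}/C_{A,1})^-1.5.
= (4.35/7.78)^(-1.5) = (0.5591)^(-1.5) = 2.39.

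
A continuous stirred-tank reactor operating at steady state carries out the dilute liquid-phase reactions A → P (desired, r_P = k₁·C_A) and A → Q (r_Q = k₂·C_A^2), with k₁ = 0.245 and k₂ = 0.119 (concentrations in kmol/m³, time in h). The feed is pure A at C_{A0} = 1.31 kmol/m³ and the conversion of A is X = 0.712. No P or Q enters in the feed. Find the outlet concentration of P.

Exit C_A = C_{A0}(1−X) = 1.31×0.288 = 0.3773 kmol/m³.
Rates in a CSTR are evaluated at the outlet concentration: r_P = 0.245×0.3773 = 0.09243, r_Q = 0.119×0.3773^2 = 0.01694.
Fraction of consumed A going to P: r_P/(r_P+r_Q) = 0.8451.
C_P = 0.8451·C_{A0}·X = 0.8451×1.31×0.712 = 0.788 kmol/m³.

0.788 kmol/m³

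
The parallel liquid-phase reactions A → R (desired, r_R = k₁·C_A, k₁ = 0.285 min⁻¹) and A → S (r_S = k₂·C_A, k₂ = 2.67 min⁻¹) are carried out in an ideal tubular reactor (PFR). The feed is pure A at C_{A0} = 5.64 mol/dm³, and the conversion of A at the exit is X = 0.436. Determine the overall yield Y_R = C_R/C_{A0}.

0.0421

C_A = C_{A0}(1−X) = 3.181 mol/dm³.
Both paths are first order in A, so the instantaneous fraction to R is constant: dC_R/d(−C_A) = k₁/(k₁+k₂) = 0.09645.
C_R = 0.09645·(C_{A0}−C_A) = 0.09645×2.459 = 0.237 mol/dm³.
Y_R = C_R/C_{A0} = 0.2372/5.64 = 0.0421.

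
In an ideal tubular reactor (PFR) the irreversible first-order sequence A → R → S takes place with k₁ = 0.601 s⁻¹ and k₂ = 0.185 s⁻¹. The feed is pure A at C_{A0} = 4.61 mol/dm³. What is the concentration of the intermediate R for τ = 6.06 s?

For first-order series with pure A initially, C_R(τ) = k₁C_{A0}/(k₂−k₁)·(e^(−k₁τ) − e^(−k₂τ)).
e^(−k₁τ) = e^(−0.601×6.06) = e^(−3.642) = 0.02620; e^(−k₂τ) = e^(−1.121) = 0.3259.
C_R = 0.601×4.61/(0.185−0.601) × (0.02620−0.3259) = (-6.660)×(-0.2997) = 1.996 mol/dm³.

2.00 mol/dm³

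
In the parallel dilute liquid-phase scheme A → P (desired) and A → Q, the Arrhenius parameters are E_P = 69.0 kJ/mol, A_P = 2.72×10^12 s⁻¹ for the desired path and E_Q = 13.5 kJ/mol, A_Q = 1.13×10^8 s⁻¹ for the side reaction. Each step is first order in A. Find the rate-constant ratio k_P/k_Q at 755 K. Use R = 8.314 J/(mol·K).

3.48

k_P/k_Q = (A_P/A_Q)·exp[−(E_P−E_Q)/(RT)] = (A_P/A_Q)·exp[(E_Q−E_P)/(RT)].
(E_Q−E_P)/(RT) = (13.5−69.0)×10³/(8.314×755) = -55500/6277 = -8.842.
k_P/k_Q = (2.72×10^12/1.13×10^8)·exp(-8.842) = 24071 × 1.446×10^-4 = 3.48.
Since E_P > E_Q, raising the temperature improves selectivity toward P.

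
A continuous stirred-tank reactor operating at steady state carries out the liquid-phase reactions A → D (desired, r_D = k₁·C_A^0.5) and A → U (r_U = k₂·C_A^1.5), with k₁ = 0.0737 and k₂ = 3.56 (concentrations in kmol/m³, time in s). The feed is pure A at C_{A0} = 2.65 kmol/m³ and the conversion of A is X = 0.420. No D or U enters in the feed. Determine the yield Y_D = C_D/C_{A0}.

Exit C_A = C_{A0}(1−X) = 2.65×0.580 = 1.537 kmol/m³.
A CSTR operates uniformly at the exit composition, giving r_D = 0.09137 and r_U = 6.784 (each k·C_A^n at C_A = 1.537).
Fraction of consumed A going to D: r_D/(r_D+r_U) = 0.01329.
C_D = 0.01329·C_{A0}·X = 0.01329×2.65×0.420 = 0.0148 kmol/m³; Y_D = C_D/C_{A0} = 0.00558.

0.00558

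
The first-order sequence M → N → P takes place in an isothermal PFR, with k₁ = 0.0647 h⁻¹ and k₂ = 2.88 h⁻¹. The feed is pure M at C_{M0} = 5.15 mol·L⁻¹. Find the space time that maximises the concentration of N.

1.35 h

Setting dC_N/dτ = 0 gives τ_opt = ln(k₂/k₁)/(k₂−k₁).
= ln(2.88/0.0647)/(2.88−0.0647) = ln(44.51)/2.815 = 3.796/2.815 = 1.35 h.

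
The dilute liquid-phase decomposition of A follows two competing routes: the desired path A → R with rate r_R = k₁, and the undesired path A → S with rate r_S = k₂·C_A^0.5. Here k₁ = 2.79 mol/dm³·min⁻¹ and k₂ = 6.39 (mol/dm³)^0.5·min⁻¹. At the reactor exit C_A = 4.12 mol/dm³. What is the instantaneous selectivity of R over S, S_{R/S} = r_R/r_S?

0.215

S_{R/S} = r_R/r_S = (k₁)/(k₂·C_A^0.5) = (k₁/k₂)·C_A^-0.5.
= (2.79) / (6.39×4.120^0.5) = 2.790/12.97 = 0.215.
The undesired path is higher order in A, so low C_A (CSTR or dilute feed) favours R.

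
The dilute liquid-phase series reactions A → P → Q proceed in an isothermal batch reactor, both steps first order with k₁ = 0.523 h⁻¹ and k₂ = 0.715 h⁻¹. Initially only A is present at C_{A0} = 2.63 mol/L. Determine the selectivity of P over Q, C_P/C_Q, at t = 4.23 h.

The intermediate concentration in a first-order A→B→C sequence is C_P = k₁C_{A0}(e^(−k₁t) − e^(−k₂t))/(k₂−k₁).
e^(−k₁t) = e^(−0.523×4.23) = e^(−2.212) = 0.1094; e^(−k₂t) = e^(−3.024) = 0.04858.
C_P = 0.523×2.63/(0.715−0.523) × (0.1094−0.04858) = 7.164×0.06087 = 0.4360 mol/L.
C_A = C_{A0}e^(−k₁t) = 0.2879 mol/L, so C_Q = C_{A0}−C_A−C_P = 1.906 mol/L; C_P/C_Q = 0.229.

0.229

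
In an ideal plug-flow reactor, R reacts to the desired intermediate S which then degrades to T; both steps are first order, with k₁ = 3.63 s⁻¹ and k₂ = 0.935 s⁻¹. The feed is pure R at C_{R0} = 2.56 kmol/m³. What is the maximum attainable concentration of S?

Evaluating C_S at τ_opt = ln(k₂/k₁)/(k₂−k₁) gives C_{S,max}/C_{R0} = (k₁/k₂)^[k₂/(k₂−k₁)].
= (3.63/0.935)^(0.935/(0.935−3.63)) = (3.882)^(-0.3469) = 0.6246.
C_{S,max} = 0.6246×2.56 = 1.60 kmol/m³.

1.60 kmol/m³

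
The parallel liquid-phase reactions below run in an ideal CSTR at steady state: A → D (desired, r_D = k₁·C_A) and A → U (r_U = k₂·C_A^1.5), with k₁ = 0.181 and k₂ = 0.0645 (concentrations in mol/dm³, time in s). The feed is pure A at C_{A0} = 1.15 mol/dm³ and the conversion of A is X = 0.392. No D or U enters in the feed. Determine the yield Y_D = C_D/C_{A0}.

Exit C_A = C_{A0}(1−X) = 1.15×0.608 = 0.6992 mol/dm³.
A CSTR operates uniformly at the exit composition, giving r_D = 0.1266 and r_U = 0.03771 (each k·C_A^n at C_A = 0.6992).
Fraction of consumed A going to D: r_D/(r_D+r_U) = 0.7704.
C_D = 0.7704·C_{A0}·X = 0.7704×1.15×0.392 = 0.347 mol/dm³; Y_D = C_D/C_{A0} = 0.302.

0.302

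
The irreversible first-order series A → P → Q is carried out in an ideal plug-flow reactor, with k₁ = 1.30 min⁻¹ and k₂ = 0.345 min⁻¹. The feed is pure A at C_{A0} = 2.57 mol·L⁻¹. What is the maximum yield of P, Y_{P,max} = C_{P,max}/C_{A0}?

At the optimum, C_{P,max}/C_{A0} = (k₁/k₂)^[k₂/(k₂−k₁)].
= (1.30/0.345)^(0.345/(0.345−1.30)) = (3.768)^(-0.3613) = 0.6193.

0.619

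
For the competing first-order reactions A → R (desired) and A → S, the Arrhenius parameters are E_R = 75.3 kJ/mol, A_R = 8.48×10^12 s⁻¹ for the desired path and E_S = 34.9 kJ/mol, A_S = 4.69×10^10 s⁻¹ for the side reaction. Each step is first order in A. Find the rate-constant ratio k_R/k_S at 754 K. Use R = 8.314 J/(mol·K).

With equal orders, S_{R/S} = k_R/k_S = (A_R/A_S)·exp[(E_S−E_R)/(RT)].
(E_S−E_R)/(RT) = (34.9−75.3)×10³/(8.314×754) = -40400/6269 = -6.445.
k_R/k_S = (8.48×10^12/4.69×10^10)·exp(-6.445) = 180.8 × 0.001589 = 0.287.

0.287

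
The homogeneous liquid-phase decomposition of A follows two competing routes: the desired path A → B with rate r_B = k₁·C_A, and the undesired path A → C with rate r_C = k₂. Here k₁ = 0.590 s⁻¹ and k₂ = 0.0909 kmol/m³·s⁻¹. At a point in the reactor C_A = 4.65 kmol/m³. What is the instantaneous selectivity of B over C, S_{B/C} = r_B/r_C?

S_{B/C} = r_B/r_C = (k₁·C_A)/(k₂) = (k₁/k₂)·C_A.
= (0.590×4.650) / (0.0909) = 2.744/0.09090 = 30.2.
Since the desired path is higher order in A, keeping C_A high (PFR or concentrated feed) favours B.

30.2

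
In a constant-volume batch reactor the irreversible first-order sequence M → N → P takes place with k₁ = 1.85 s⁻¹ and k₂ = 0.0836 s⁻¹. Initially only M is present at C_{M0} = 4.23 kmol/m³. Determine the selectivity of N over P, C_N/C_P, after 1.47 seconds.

For first-order series with pure M initially, C_N(t) = k₁C_{M0}/(k₂−k₁)·(e^(−k₁t) − e^(−k₂t)).
e^(−k₁t) = e^(−1.85×1.47) = e^(−2.720) = 0.06591; e^(−k₂t) = e^(−0.1229) = 0.8844.
C_N = 1.85×4.23/(0.0836−1.85) × (0.06591−0.8844) = (-4.430)×(-0.8185) = 3.626 kmol/m³.
C_M = C_{M0}e^(−k₁t) = 0.2788 kmol/m³, so C_P = C_{M0}−C_M−C_N = 0.3253 kmol/m³; C_N/C_P = 11.1.

11.1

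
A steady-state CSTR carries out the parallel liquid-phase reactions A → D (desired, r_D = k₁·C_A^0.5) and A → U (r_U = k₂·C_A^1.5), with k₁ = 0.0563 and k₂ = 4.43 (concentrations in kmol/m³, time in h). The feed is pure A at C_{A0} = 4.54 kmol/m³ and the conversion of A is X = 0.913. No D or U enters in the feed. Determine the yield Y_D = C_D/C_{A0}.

0.0285

Exit C_A = C_{A0}(1−X) = 4.54×0.0870 = 0.3950 kmol/m³.
A CSTR operates uniformly at the exit composition, giving r_D = 0.03538 and r_U = 1.100 (each k·C_A^n at C_A = 0.3950).
Fraction of consumed A going to D: r_D/(r_D+r_U) = 0.03117.
C_D = 0.03117·C_{A0}·X = 0.03117×4.54×0.913 = 0.129 kmol/m³; Y_D = C_D/C_{A0} = 0.0285.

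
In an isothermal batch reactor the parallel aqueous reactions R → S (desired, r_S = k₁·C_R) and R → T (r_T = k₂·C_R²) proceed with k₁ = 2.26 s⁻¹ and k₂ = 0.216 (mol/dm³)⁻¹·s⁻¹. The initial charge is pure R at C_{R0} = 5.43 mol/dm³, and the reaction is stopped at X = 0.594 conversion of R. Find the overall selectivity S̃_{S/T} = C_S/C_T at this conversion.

2.79

C_R = C_{R0}(1−X) = 2.205 mol/dm³.
Along a PFR/batch, dC_S/dC_R = −r_S/(r_S+r_T) = −k₁/(k₁+k₂·C_R).
Integrating from C_{R0} to C_R: C_S = (2.26/0.216)·ln[(2.26+0.216·5.43)/(2.26+0.216·2.20)] = 10.46·ln(3.433/2.736) = 2.373 mol/dm³.
C_T = (C_{R0}−C_R)−C_S = 0.8521 mol/dm³; S̃_{S/T} = 2.373/0.8521 = 2.79.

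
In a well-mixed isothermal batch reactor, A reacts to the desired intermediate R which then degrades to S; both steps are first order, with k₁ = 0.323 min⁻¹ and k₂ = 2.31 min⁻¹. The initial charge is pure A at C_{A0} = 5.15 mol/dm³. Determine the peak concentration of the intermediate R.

Evaluating C_R at t_opt = ln(k₂/k₁)/(k₂−k₁) gives C_{R,max}/C_{A0} = (k₁/k₂)^[k₂/(k₂−k₁)].
= (0.323/2.31)^(2.31/(2.31−0.323)) = (0.1398)^(1.163) = 0.1016.
C_{R,max} = 0.1016×5.15 = 0.523 mol/dm³.

0.523 mol/dm³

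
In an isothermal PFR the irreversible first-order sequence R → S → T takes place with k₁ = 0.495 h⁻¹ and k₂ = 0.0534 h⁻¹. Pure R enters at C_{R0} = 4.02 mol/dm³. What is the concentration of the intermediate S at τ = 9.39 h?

2.69 mol/dm³

Solving the coupled first-order balances gives C_S(τ) = [k₁/(k₂−k₁)]·C_{R0}·(e^(−k₁τ) − e^(−k₂τ)).
e^(−k₁τ) = e^(−0.495×9.39) = e^(−4.648) = 0.009580; e^(−k₂τ) = e^(−0.5014) = 0.6057.
C_S = 0.495×4.02/(0.0534−0.495) × (0.009580−0.6057) = (-4.506)×(-0.5961) = 2.686 mol/dm³.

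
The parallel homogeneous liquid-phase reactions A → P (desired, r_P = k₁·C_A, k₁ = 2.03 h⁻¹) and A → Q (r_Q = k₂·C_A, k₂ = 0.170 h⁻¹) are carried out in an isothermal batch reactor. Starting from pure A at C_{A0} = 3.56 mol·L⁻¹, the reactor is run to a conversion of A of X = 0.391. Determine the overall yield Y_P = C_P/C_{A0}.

0.361

C_A = C_{A0}(1−X) = 2.168 mol·L⁻¹.
Both paths are first order in A, so the instantaneous fraction to P is constant: dC_P/d(−C_A) = k₁/(k₁+k₂) = 0.9227.
C_P = 0.9227·(C_{A0}−C_A) = 0.9227×1.392 = 1.28 mol·L⁻¹.
Y_P = C_P/C_{A0} = 1.284/3.56 = 0.361.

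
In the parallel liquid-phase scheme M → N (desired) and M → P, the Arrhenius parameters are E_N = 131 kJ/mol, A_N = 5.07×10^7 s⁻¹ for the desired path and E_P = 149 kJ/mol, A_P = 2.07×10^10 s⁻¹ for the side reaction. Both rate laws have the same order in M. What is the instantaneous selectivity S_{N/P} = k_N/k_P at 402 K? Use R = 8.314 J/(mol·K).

0.535

Since both paths have the same order in M, the concentration cancels and S_{N/P} = k_N/k_P = (A_N/A_P)·exp[(E_P−E_N)/(RT)].
(E_P−E_N)/(RT) = (149−131)×10³/(8.314×402) = 18000/3342 = 5.386.
k_N/k_P = (5.07×10^7/2.07×10^10)·exp(5.386) = 0.002449 × 218.2 = 0.535.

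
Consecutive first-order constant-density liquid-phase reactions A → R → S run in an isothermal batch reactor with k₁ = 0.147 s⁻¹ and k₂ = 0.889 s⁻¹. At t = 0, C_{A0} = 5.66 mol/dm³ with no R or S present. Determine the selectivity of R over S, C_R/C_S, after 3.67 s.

0.349

For first-order series with pure A initially, C_R(t) = k₁C_{A0}/(k₂−k₁)·(e^(−k₁t) − e^(−k₂t)).
e^(−k₁t) = e^(−0.147×3.67) = e^(−0.5395) = 0.5830; e^(−k₂t) = e^(−3.263) = 0.03829.
C_R = 0.147×5.66/(0.889−0.147) × (0.5830−0.03829) = 1.121×0.5448 = 0.6108 mol/dm³.
C_A = C_{A0}e^(−k₁t) = 3.300 mol/dm³, so C_S = C_{A0}−C_A−C_R = 1.749 mol/dm³; C_R/C_S = 0.349.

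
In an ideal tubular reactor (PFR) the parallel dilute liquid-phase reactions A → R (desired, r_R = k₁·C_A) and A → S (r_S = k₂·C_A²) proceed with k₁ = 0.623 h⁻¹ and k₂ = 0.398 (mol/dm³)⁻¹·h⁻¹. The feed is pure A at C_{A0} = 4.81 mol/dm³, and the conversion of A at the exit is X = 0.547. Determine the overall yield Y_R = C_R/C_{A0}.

0.173

C_A = C_{A0}(1−X) = 2.179 mol/dm³.
Along a PFR/batch, dC_R/dC_A = −r_R/(r_R+r_S) = −k₁/(k₁+k₂·C_A).
Integrating from C_{A0} to C_A: C_R = (0.623/0.398)·ln[(0.623+0.398·4.81)/(0.623+0.398·2.18)] = 1.565·ln(2.537/1.490) = 0.8331 mol/dm³.
Y_R = C_R/C_{A0} = 0.8331/4.81 = 0.173.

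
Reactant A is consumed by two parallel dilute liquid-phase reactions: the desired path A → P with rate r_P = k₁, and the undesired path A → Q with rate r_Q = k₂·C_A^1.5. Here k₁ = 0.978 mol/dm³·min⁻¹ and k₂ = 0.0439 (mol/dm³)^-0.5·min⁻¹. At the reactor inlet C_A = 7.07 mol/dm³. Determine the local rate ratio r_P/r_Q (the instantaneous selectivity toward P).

1.19

S_{P/Q} = r_P/r_Q = (k₁)/(k₂·C_A^1.5) = (k₁/k₂)·C_A^-1.5.
= (0.978) / (0.0439×7.070^1.5) = 0.9780/0.8253 = 1.19.
The undesired path is higher order in A, so low C_A (CSTR or dilute feed) favours P.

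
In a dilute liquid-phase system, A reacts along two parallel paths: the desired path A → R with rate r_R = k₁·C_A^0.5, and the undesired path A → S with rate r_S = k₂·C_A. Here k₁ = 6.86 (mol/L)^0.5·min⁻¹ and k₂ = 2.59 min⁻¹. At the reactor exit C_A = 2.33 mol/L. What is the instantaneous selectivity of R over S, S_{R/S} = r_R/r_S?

S_{R/S} = r_R/r_S = (k₁·C_A^0.5)/(k₂·C_A) = (k₁/k₂)·C_A^-0.5.
= (6.86×2.330^0.5) / (2.59×2.330) = 10.47/6.035 = 1.74.

1.74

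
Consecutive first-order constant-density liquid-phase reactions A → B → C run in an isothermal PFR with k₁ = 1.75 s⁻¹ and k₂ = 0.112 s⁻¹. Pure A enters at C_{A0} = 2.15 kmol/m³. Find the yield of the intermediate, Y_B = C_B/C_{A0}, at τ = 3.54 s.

Solving the coupled first-order balances gives C_B(τ) = [k₁/(k₂−k₁)]·C_{A0}·(e^(−k₁τ) − e^(−k₂τ)).
e^(−k₁τ) = e^(−1.75×3.54) = e^(−6.195) = 0.002040; e^(−k₂τ) = e^(−0.3965) = 0.6727.
C_B = 1.75×2.15/(0.112−1.75) × (0.002040−0.6727) = (-2.297)×(-0.6706) = 1.540 kmol/m³.
Y_B = C_B/C_{A0} = 1.540/2.15 = 0.717.

0.717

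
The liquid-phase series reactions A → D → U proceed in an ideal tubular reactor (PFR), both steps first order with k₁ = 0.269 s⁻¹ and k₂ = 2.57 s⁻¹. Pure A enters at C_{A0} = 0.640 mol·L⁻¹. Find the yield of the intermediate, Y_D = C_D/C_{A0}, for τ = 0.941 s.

Solving the coupled first-order balances gives C_D(τ) = [k₁/(k₂−k₁)]·C_{A0}·(e^(−k₁τ) − e^(−k₂τ)).
e^(−k₁τ) = e^(−0.269×0.941) = e^(−0.2531) = 0.7764; e^(−k₂τ) = e^(−2.418) = 0.08907.
C_D = 0.269×0.640/(2.57−0.269) × (0.7764−0.08907) = 0.07482×0.6873 = 0.05142 mol·L⁻¹.
Y_D = C_D/C_{A0} = 0.05142/0.640 = 0.0803.

0.0803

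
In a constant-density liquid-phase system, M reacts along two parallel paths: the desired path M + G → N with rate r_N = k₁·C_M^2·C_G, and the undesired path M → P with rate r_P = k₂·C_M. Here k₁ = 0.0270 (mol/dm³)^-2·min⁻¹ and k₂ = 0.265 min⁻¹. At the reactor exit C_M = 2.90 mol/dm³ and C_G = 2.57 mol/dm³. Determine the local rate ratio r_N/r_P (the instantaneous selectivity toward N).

S_{N/P} = r_N/r_P = (k₁·C_M^2·C_G)/(k₂·C_M) = (k₁/k₂)·C_M·C_G.
= (0.0270×2.900^2×2.570) / (0.265×2.900) = 0.5836/0.7685 = 0.759.

0.759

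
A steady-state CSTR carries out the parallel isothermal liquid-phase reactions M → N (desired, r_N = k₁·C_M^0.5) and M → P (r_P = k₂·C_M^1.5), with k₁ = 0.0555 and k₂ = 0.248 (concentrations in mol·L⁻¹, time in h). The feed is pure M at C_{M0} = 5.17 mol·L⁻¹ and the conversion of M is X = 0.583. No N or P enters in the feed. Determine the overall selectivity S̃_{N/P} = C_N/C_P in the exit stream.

Exit C_M = C_{M0}(1−X) = 5.17×0.417 = 2.156 mol·L⁻¹.
In a CSTR the entire volume is at exit conditions, so r_N = 0.0555×2.156^0.5 = 0.08149 and r_P = 0.248×2.156^1.5 = 0.7850.
Overall selectivity = C_N/C_P = r_Nτ/(r_Pτ) = r_N/r_P = 0.104.

0.104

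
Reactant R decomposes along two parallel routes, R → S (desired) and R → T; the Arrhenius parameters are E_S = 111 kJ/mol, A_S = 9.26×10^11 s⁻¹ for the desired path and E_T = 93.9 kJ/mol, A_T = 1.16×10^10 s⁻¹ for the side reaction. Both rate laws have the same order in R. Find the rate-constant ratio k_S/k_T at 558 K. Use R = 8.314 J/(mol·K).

Since both paths have the same order in R, the concentration cancels and S_{S/T} = k_S/k_T = (A_S/A_T)·exp[(E_T−E_S)/(RT)].
(E_T−E_S)/(RT) = (93.9−111)×10³/(8.314×558) = -17100/4639 = -3.686.
k_S/k_T = (9.26×10^11/1.16×10^10)·exp(-3.686) = 79.83 × 0.02507 = 2.00.

2.00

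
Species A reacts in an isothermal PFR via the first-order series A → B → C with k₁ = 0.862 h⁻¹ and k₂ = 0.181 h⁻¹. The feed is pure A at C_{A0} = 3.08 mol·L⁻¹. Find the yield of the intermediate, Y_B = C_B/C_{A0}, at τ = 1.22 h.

The intermediate concentration in a first-order A→B→C sequence is C_B = k₁C_{A0}(e^(−k₁τ) − e^(−k₂τ))/(k₂−k₁).
e^(−k₁τ) = e^(−0.862×1.22) = e^(−1.052) = 0.3494; e^(−k₂τ) = e^(−0.2208) = 0.8019.
C_B = 0.862×3.08/(0.181−0.862) × (0.3494−0.8019) = (-3.899)×(-0.4525) = 1.764 mol·L⁻¹.
Y_B = C_B/C_{A0} = 1.764/3.08 = 0.573.

0.573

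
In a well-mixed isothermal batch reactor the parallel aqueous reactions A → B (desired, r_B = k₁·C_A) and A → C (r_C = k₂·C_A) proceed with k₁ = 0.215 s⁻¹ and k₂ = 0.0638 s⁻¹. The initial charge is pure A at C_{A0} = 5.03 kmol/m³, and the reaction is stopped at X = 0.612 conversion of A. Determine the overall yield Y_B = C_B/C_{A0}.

C_A = C_{A0}(1−X) = 1.952 kmol/m³.
Both paths are first order in A, so the instantaneous fraction to B is constant: dC_B/d(−C_A) = k₁/(k₁+k₂) = 0.7712.
C_B = 0.7712·(C_{A0}−C_A) = 0.7712×3.078 = 2.37 kmol/m³.
Y_B = C_B/C_{A0} = 2.374/5.03 = 0.472.

0.472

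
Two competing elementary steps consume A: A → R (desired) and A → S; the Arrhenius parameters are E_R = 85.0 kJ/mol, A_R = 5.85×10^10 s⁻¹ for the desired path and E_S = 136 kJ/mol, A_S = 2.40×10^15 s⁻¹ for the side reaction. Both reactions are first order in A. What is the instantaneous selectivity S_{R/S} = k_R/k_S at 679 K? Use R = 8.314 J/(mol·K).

0.204

With equal orders, S_{R/S} = k_R/k_S = (A_R/A_S)·exp[(E_S−E_R)/(RT)].
(E_S−E_R)/(RT) = (136−85.0)×10³/(8.314×679) = 51000/5645 = 9.034.
k_R/k_S = (5.85×10^10/2.40×10^15)·exp(9.034) = 2.437×10^-5 × 8385 = 0.204.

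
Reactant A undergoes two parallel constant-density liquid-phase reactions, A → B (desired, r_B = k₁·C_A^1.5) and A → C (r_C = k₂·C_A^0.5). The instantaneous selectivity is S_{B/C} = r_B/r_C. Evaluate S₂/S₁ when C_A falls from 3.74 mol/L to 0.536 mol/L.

0.143

S_{B/C} = (k₁/k₂)·C_A, so S₂/S₁ = (C_{A,2}/C_{A,1}).
= 0.536/3.74 = 0.143.
Selectivity toward B falls as C_A falls — high-concentration operation is favoured.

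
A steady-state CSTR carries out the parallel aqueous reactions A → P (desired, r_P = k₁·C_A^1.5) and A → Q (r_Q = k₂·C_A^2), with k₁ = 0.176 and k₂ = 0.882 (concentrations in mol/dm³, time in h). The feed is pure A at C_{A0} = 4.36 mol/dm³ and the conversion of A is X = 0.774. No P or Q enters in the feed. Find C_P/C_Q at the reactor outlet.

Exit C_A = C_{A0}(1−X) = 4.36×0.226 = 0.9854 mol/dm³.
In a CSTR the entire volume is at exit conditions, so r_P = 0.176×0.9854^1.5 = 0.1721 and r_Q = 0.882×0.9854^2 = 0.8564.
Overall selectivity = C_P/C_Q = r_Pτ/(r_Qτ) = r_P/r_Q = 0.201.

0.201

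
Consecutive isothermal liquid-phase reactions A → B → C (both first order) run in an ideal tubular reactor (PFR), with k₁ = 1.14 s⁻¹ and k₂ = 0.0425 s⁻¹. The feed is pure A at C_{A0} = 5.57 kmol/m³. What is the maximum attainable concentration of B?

Evaluating C_B at τ_opt = ln(k₂/k₁)/(k₂−k₁) gives C_{B,max}/C_{A0} = (k₁/k₂)^[k₂/(k₂−k₁)].
= (1.14/0.0425)^(0.0425/(0.0425−1.14)) = (26.82)^(-0.03872) = 0.8804.
C_{B,max} = 0.8804×5.57 = 4.90 kmol/m³.

4.90 kmol/m³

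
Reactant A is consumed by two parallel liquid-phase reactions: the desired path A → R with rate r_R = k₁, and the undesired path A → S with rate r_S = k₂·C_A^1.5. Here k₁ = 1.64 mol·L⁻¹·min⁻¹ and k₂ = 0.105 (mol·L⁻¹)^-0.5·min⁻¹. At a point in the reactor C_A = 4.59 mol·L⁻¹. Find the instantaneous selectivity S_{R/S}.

S_{R/S} = r_R/r_S = (k₁)/(k₂·C_A^1.5) = (k₁/k₂)·C_A^-1.5.
= (1.64) / (0.105×4.590^1.5) = 1.640/1.033 = 1.59.
The undesired path is higher order in A, so low C_A (CSTR or dilute feed) favours R.

1.59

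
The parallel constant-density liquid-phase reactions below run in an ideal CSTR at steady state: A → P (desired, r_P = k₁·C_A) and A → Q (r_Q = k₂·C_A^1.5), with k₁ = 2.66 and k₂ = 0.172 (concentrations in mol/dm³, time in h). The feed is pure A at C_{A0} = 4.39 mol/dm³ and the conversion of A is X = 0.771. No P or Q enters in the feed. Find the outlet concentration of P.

3.18 mol/dm³

Exit C_A = C_{A0}(1−X) = 4.39×0.229 = 1.005 mol/dm³.
In a CSTR the entire volume is at exit conditions, so r_P = 2.66×1.005 = 2.674 and r_Q = 0.172×1.005^1.5 = 0.1734.
Fraction of consumed A going to P: r_P/(r_P+r_Q) = 0.9391.
C_P = 0.9391·C_{A0}·X = 0.9391×4.39×0.771 = 3.18 mol/dm³.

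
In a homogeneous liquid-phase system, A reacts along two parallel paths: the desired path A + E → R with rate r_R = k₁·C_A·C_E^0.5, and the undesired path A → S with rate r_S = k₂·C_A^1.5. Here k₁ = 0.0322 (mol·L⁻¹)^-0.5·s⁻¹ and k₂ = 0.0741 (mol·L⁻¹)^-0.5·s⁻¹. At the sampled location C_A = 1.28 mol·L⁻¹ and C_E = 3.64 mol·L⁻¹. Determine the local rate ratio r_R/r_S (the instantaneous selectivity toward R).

S_{R/S} = r_R/r_S = (k₁·C_A·C_E^0.5)/(k₂·C_A^1.5) = (k₁/k₂)·C_A^-0.5·C_E^0.5.
= (0.0322×1.280×3.640^0.5) / (0.0741×1.280^1.5) = 0.07864/0.1073 = 0.733.

0.733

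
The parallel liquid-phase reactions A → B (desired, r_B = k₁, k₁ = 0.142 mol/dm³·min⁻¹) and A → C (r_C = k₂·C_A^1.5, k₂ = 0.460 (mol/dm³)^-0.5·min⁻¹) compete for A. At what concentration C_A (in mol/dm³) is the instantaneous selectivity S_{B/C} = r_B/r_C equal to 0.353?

0.914 mol/dm³

S_{B/C} = (k₁/k₂)·C_A^-1.5 ⇒ C_A = (S·k₂/k₁)^(1/(-1.5)).
= (0.353×0.460/0.142)^(-0.6667) = (1.144)^(-0.6667) = 0.914 mol/dm³.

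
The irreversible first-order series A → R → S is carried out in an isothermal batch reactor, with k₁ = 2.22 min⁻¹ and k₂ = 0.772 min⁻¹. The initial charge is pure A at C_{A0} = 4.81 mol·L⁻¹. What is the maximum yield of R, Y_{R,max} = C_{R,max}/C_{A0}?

For a first-order series the maximum intermediate yield is C_{R,max}/C_{A0} = (k₁/k₂)^[k₂/(k₂−k₁)].
= (2.22/0.772)^(0.772/(0.772−2.22)) = (2.876)^(-0.5331) = 0.5694.

0.569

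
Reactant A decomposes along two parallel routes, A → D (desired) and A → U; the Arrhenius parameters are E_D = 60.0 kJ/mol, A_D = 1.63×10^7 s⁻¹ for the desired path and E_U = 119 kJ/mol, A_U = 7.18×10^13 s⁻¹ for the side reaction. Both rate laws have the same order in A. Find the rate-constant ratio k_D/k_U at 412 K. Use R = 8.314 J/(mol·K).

6.86

With equal orders, S_{D/U} = k_D/k_U = (A_D/A_U)·exp[(E_U−E_D)/(RT)].
(E_U−E_D)/(RT) = (119−60.0)×10³/(8.314×412) = 59000/3425 = 17.22.
k_D/k_U = (1.63×10^7/7.18×10^13)·exp(17.22) = 2.270×10^-7 × 3.023×10^7 = 6.86.
Since E_D < E_U, lowering the temperature improves selectivity toward D.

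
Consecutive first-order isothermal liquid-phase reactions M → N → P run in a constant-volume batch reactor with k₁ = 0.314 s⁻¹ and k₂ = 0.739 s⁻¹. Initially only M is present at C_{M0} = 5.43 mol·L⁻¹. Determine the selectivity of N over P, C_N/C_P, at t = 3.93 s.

0.327

The intermediate concentration in a first-order A→B→C sequence is C_N = k₁C_{M0}(e^(−k₁t) − e^(−k₂t))/(k₂−k₁).
e^(−k₁t) = e^(−0.314×3.93) = e^(−1.234) = 0.2911; e^(−k₂t) = e^(−2.904) = 0.05479.
C_N = 0.314×5.43/(0.739−0.314) × (0.2911−0.05479) = 4.012×0.2363 = 0.9481 mol·L⁻¹.
C_M = C_{M0}e^(−k₁t) = 1.581 mol·L⁻¹, so C_P = C_{M0}−C_M−C_N = 2.901 mol·L⁻¹; C_N/C_P = 0.327.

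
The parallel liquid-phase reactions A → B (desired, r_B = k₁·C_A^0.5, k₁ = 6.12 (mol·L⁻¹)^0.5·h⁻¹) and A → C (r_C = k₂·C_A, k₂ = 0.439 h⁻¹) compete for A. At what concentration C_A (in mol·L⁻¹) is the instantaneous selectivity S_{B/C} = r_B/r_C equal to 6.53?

S_{B/C} = (k₁/k₂)·C_A^-0.5 ⇒ C_A = (S·k₂/k₁)^(-2).
= (6.53×0.439/6.12)^(-2) = (0.4684)^(-2) = 4.56 mol·L⁻¹.

4.56 mol·L⁻¹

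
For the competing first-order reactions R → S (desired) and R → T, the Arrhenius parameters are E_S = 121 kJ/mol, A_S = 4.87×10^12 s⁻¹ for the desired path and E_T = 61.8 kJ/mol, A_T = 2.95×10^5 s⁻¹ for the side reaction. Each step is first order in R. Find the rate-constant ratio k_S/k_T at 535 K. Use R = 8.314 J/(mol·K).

With equal orders, S_{S/T} = k_S/k_T = (A_S/A_T)·exp[(E_T−E_S)/(RT)].
(E_T−E_S)/(RT) = (61.8−121)×10³/(8.314×535) = -59200/4448 = -13.31.
k_S/k_T = (4.87×10^12/2.95×10^5)·exp(-13.31) = 1.651×10^7 × 1.659×10^-6 = 27.4.
Since E_S > E_T, raising the temperature improves selectivity toward S.

27.4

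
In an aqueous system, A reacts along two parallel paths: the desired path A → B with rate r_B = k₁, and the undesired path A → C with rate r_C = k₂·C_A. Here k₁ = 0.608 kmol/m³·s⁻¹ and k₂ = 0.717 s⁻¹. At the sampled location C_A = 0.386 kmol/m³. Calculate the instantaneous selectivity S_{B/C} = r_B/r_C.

S_{B/C} = r_B/r_C = (k₁)/(k₂·C_A) = (k₁/k₂)·C_A⁻¹.
= (0.608) / (0.717×0.3860) = 0.6080/0.2768 = 2.20.

2.20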